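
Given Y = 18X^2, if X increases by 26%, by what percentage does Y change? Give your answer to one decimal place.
58.8%

For Y = 18X^2:
If X → X(1 + 0.26)
Then Y → Y · (1 + 0.26)^2
     = Y · 1.5876

Percentage change = ((1 + 0.26)^2 − 1) × 100% ≈ 58.8%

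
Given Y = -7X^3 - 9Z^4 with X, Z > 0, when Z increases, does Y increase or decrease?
Y decreases

Taking the partial derivative:
∂Y/∂Z = -36Z^3

∂Y/∂Z = -36Z^3 < 0 (assuming positive values)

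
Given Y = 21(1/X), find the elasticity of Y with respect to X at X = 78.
Elasticity = -1

Elasticity = (dY/dX) · (X/Y)

dY/dX = -21/X²
At X = 78: dY/dX = -7/2028, Y = 7/26

Elasticity = (-7/2028) · (78 / (7/26)) = -1

Interpretation: for a small percentage change in X, the percentage change in Y is approximately -1.00 times as large.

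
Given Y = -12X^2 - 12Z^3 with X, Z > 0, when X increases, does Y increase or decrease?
Y decreases

Taking the partial derivative:
∂Y/∂X = -24X

∂Y/∂X = -24X < 0 (assuming positive values)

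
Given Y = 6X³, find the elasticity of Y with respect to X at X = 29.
Elasticity = 3

Elasticity = (dY/dX) · (X/Y)

dY/dX = 18·X²
At X = 29: dY/dX = 15138, Y = 146334

Elasticity = 15138 · (29 / 146334) = 3

Interpretation: for a small percentage change in X, the percentage change in Y is approximately 3.00 times as large.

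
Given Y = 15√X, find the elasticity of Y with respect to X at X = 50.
Elasticity = 1/2

Elasticity = (dY/dX) · (X/Y)

dY/dX = 15/(2·√X)
At X = 50: dY/dX = 3·√2/4, Y = 75·√2

Elasticity = (3·√2/4) · (50 / (75·√2)) = 1/2

Interpretation: for a small percentage change in X, the percentage change in Y is approximately 0.50 times as large.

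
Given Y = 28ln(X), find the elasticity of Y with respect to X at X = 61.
Elasticity = 1/ln(61) ≈ 0.2433

Elasticity = (dY/dX) · (X/Y)

dY/dX = 28/X
At X = 61: dY/dX = 28/61, Y = 28·ln(61)

Elasticity = (28/61) · (61 / (28·ln(61))) = 1/ln(61) ≈ 0.2433

Interpretation: for a small percentage change in X, the percentage change in Y is approximately 0.24 times as large.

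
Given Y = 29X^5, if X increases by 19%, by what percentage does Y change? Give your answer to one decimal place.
138.6%

For Y = 29X^5:
If X → X(1 + 0.19)
Then Y → Y · (1 + 0.19)^5
     ≈ Y · 2.3864

Percentage change = ((1 + 0.19)^5 − 1) × 100% ≈ 138.6%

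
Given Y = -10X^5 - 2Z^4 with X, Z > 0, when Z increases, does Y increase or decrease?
Y decreases

Taking the partial derivative:
∂Y/∂Z = -8Z^3

∂Y/∂Z = -8Z^3 < 0 (assuming positive values)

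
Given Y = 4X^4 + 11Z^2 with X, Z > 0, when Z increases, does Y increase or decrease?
Y increases

Taking the partial derivative:
∂Y/∂Z = 22Z

∂Y/∂Z = 22Z > 0 (assuming positive values)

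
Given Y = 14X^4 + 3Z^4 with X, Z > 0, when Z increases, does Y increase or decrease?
Y increases

Taking the partial derivative:
∂Y/∂Z = 12Z^3

∂Y/∂Z = 12Z^3 > 0 (assuming positive values)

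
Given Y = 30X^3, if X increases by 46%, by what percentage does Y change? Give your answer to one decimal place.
211.2%

For Y = 30X^3:
If X → X(1 + 0.46)
Then Y → Y · (1 + 0.46)^3
     ≈ Y · 3.1121

Percentage change = ((1 + 0.46)^3 − 1) × 100% ≈ 211.2%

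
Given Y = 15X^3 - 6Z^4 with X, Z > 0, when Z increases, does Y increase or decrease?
Y decreases

Taking the partial derivative:
∂Y/∂Z = -24Z^3

∂Y/∂Z = -24Z^3 < 0 (assuming positive values)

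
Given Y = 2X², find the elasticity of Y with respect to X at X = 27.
Elasticity = 2

Elasticity = (dY/dX) · (X/Y)

dY/dX = 4·X
At X = 27: dY/dX = 108, Y = 1458

Elasticity = 108 · (27 / 1458) = 2

Interpretation: for a small percentage change in X, the percentage change in Y is approximately 2.00 times as large.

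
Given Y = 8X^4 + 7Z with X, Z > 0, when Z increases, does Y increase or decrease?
Y increases

Taking the partial derivative:
∂Y/∂Z = 7

∂Y/∂Z = 7 > 0 (assuming positive values)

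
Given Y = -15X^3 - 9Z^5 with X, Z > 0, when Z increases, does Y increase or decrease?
Y decreases

Taking the partial derivative:
∂Y/∂Z = -45Z^4

∂Y/∂Z = -45Z^4 < 0 (assuming positive values)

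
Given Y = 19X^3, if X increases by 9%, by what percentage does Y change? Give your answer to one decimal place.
29.5%

For Y = 19X^3:
If X → X(1 + 0.09)
Then Y → Y · (1 + 0.09)^3
     ≈ Y · 1.2950

Percentage change = ((1 + 0.09)^3 − 1) × 100% ≈ 29.5%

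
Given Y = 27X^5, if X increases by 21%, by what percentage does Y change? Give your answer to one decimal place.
159.4%

For Y = 27X^5:
If X → X(1 + 0.21)
Then Y → Y · (1 + 0.21)^5
     ≈ Y · 2.5937

Percentage change = ((1 + 0.21)^5 − 1) × 100% ≈ 159.4%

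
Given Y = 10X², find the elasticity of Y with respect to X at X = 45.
Elasticity = 2

Elasticity = (dY/dX) · (X/Y)

dY/dX = 20·X
At X = 45: dY/dX = 900, Y = 20250

Elasticity = 900 · (45 / 20250) = 2

Interpretation: for a small percentage change in X, the percentage change in Y is approximately 2.00 times as large.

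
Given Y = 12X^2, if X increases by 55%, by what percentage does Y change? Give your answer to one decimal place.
140.3%

For Y = 12X^2:
If X → X(1 + 0.55)
Then Y → Y · (1 + 0.55)^2
     = Y · 2.4025

Percentage change = ((1 + 0.55)^2 − 1) × 100% ≈ 140.3%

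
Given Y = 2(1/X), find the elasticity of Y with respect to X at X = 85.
Elasticity = -1

Elasticity = (dY/dX) · (X/Y)

dY/dX = -2/X²
At X = 85: dY/dX = -2/7225, Y = 2/85

Elasticity = (-2/7225) · (85 / (2/85)) = -1

Interpretation: for a small percentage change in X, the percentage change in Y is approximately -1.00 times as large.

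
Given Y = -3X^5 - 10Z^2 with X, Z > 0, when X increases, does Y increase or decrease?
Y decreases

Taking the partial derivative:
∂Y/∂X = -15X^4

∂Y/∂X = -15X^4 < 0 (assuming positive values)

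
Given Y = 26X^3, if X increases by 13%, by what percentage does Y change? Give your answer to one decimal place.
44.3%

For Y = 26X^3:
If X → X(1 + 0.13)
Then Y → Y · (1 + 0.13)^3
     ≈ Y · 1.4429

Percentage change = ((1 + 0.13)^3 − 1) × 100% ≈ 44.3%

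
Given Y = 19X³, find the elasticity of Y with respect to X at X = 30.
Elasticity = 3

Elasticity = (dY/dX) · (X/Y)

dY/dX = 57·X²
At X = 30: dY/dX = 51300, Y = 513000

Elasticity = 51300 · (30 / 513000) = 3

Interpretation: for a small percentage change in X, the percentage change in Y is approximately 3.00 times as large.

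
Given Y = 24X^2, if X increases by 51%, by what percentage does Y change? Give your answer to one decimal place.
128.0%

For Y = 24X^2:
If X → X(1 + 0.51)
Then Y → Y · (1 + 0.51)^2
     = Y · 2.2801

Percentage change = ((1 + 0.51)^2 − 1) × 100% ≈ 128.0%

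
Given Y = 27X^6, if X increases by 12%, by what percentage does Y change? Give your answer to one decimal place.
97.4%

For Y = 27X^6:
If X → X(1 + 0.12)
Then Y → Y · (1 + 0.12)^6
     ≈ Y · 1.9738

Percentage change = ((1 + 0.12)^6 − 1) × 100% ≈ 97.4%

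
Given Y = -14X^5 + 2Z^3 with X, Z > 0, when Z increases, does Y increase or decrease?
Y increases

Taking the partial derivative:
∂Y/∂Z = 6Z^2

∂Y/∂Z = 6Z^2 > 0 (assuming positive values)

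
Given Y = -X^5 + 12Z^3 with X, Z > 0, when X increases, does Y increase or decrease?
Y decreases

Taking the partial derivative:
∂Y/∂X = -5X^4

∂Y/∂X = -5X^4 < 0 (assuming positive values)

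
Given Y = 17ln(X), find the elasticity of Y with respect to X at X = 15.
Elasticity = 1/ln(15) ≈ 0.3693

Elasticity = (dY/dX) · (X/Y)

dY/dX = 17/X
At X = 15: dY/dX = 17/15, Y = 17·ln(15)

Elasticity = (17/15) · (15 / (17·ln(15))) = 1/ln(15) ≈ 0.3693

Interpretation: for a small percentage change in X, the percentage change in Y is approximately 0.37 times as large.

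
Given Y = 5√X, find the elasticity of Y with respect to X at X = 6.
Elasticity = 1/2

Elasticity = (dY/dX) · (X/Y)

dY/dX = 5/(2·√X)
At X = 6: dY/dX = 5·√6/12, Y = 5·√6

Elasticity = (5·√6/12) · (6 / (5·√6)) = 1/2

Interpretation: for a small percentage change in X, the percentage change in Y is approximately 0.50 times as large.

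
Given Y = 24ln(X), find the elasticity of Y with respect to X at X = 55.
Elasticity = 1/ln(55) ≈ 0.2495

Elasticity = (dY/dX) · (X/Y)

dY/dX = 24/X
At X = 55: dY/dX = 24/55, Y = 24·ln(55)

Elasticity = (24/55) · (55 / (24·ln(55))) = 1/ln(55) ≈ 0.2495

Interpretation: for a small percentage change in X, the percentage change in Y is approximately 0.25 times as large.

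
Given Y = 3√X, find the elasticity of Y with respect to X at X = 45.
Elasticity = 1/2

Elasticity = (dY/dX) · (X/Y)

dY/dX = 3/(2·√X)
At X = 45: dY/dX = √5/10, Y = 9·√5

Elasticity = (√5/10) · (45 / (9·√5)) = 1/2

Interpretation: for a small percentage change in X, the percentage change in Y is approximately 0.50 times as large.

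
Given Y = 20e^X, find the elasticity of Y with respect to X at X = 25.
Elasticity = 25

Elasticity = (dY/dX) · (X/Y)

dY/dX = 20·e^X
At X = 25: dY/dX = 20·e^25, Y = 20·e^25

Elasticity = (20·e^25) · (25 / (20·e^25)) = 25

Interpretation: for a small percentage change in X, the percentage change in Y is approximately 25.00 times as large.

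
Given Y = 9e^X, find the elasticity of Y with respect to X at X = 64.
Elasticity = 64

Elasticity = (dY/dX) · (X/Y)

dY/dX = 9·e^X
At X = 64: dY/dX = 9·e^64, Y = 9·e^64

Elasticity = (9·e^64) · (64 / (9·e^64)) = 64

Interpretation: for a small percentage change in X, the percentage change in Y is approximately 64.00 times as large.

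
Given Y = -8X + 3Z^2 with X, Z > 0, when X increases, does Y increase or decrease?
Y decreases

Taking the partial derivative:
∂Y/∂X = -8

∂Y/∂X = -8 < 0 (assuming positive values)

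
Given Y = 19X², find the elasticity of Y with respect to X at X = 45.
Elasticity = 2

Elasticity = (dY/dX) · (X/Y)

dY/dX = 38·X
At X = 45: dY/dX = 1710, Y = 38475

Elasticity = 1710 · (45 / 38475) = 2

Interpretation: for a small percentage change in X, the percentage change in Y is approximately 2.00 times as large.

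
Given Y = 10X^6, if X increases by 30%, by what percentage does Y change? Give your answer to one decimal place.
382.7%

For Y = 10X^6:
If X → X(1 + 0.3)
Then Y → Y · (1 + 0.3)^6
     ≈ Y · 4.8268

Percentage change = ((1 + 0.3)^6 − 1) × 100% ≈ 382.7%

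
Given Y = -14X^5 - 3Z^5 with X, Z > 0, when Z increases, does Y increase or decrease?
Y decreases

Taking the partial derivative:
∂Y/∂Z = -15Z^4

∂Y/∂Z = -15Z^4 < 0 (assuming positive values)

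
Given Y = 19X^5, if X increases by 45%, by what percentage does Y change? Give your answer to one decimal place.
541.0%

For Y = 19X^5:
If X → X(1 + 0.45)
Then Y → Y · (1 + 0.45)^5
     ≈ Y · 6.4097

Percentage change = ((1 + 0.45)^5 − 1) × 100% ≈ 541.0%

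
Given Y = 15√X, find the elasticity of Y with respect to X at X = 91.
Elasticity = 1/2

Elasticity = (dY/dX) · (X/Y)

dY/dX = 15/(2·√X)
At X = 91: dY/dX = 15·√91/182, Y = 15·√91

Elasticity = (15·√91/182) · (91 / (15·√91)) = 1/2

Interpretation: for a small percentage change in X, the percentage change in Y is approximately 0.50 times as large.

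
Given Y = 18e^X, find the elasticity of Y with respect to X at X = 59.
Elasticity = 59

Elasticity = (dY/dX) · (X/Y)

dY/dX = 18·e^X
At X = 59: dY/dX = 18·e^59, Y = 18·e^59

Elasticity = (18·e^59) · (59 / (18·e^59)) = 59

Interpretation: for a small percentage change in X, the percentage change in Y is approximately 59.00 times as large.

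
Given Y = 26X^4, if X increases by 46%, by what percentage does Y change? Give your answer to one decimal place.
354.4%

For Y = 26X^4:
If X → X(1 + 0.46)
Then Y → Y · (1 + 0.46)^4
     ≈ Y · 4.5437

Percentage change = ((1 + 0.46)^4 − 1) × 100% ≈ 354.4%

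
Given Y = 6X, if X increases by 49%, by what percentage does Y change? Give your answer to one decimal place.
49.0%

For Y = 6X:
If X → X(1 + 0.49)
Then Y → Y · (1 + 0.49)^1
     = Y · 1.4900

Percentage change = ((1 + 0.49)^1 − 1) × 100% = 49.0%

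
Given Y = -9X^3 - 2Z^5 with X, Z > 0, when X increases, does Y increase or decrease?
Y decreases

Taking the partial derivative:
∂Y/∂X = -27X^2

∂Y/∂X = -27X^2 < 0 (assuming positive values)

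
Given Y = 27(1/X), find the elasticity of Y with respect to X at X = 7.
Elasticity = -1

Elasticity = (dY/dX) · (X/Y)

dY/dX = -27/X²
At X = 7: dY/dX = -27/49, Y = 27/7

Elasticity = (-27/49) · (7 / (27/7)) = -1

Interpretation: for a small percentage change in X, the percentage change in Y is approximately -1.00 times as large.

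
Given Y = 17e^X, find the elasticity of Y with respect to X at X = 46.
Elasticity = 46

Elasticity = (dY/dX) · (X/Y)

dY/dX = 17·e^X
At X = 46: dY/dX = 17·e^46, Y = 17·e^46

Elasticity = (17·e^46) · (46 / (17·e^46)) = 46

Interpretation: for a small percentage change in X, the percentage change in Y is approximately 46.00 times as large.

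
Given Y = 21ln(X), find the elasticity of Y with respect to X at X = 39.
Elasticity = 1/ln(39) ≈ 0.2730

Elasticity = (dY/dX) · (X/Y)

dY/dX = 21/X
At X = 39: dY/dX = 7/13, Y = 21·ln(39)

Elasticity = (7/13) · (39 / (21·ln(39))) = 1/ln(39) ≈ 0.2730

Interpretation: for a small percentage change in X, the percentage change in Y is approximately 0.27 times as large.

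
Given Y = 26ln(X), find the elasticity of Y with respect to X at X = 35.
Elasticity = 1/ln(35) ≈ 0.2813

Elasticity = (dY/dX) · (X/Y)

dY/dX = 26/X
At X = 35: dY/dX = 26/35, Y = 26·ln(35)

Elasticity = (26/35) · (35 / (26·ln(35))) = 1/ln(35) ≈ 0.2813

Interpretation: for a small percentage change in X, the percentage change in Y is approximately 0.28 times as large.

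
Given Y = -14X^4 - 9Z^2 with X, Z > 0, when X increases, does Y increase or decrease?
Y decreases

Taking the partial derivative:
∂Y/∂X = -56X^3

∂Y/∂X = -56X^3 < 0 (assuming positive values)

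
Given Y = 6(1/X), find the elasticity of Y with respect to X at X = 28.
Elasticity = -1

Elasticity = (dY/dX) · (X/Y)

dY/dX = -6/X²
At X = 28: dY/dX = -3/392, Y = 3/14

Elasticity = (-3/392) · (28 / (3/14)) = -1

Interpretation: for a small percentage change in X, the percentage change in Y is approximately -1.00 times as large.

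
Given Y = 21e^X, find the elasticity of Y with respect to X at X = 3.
Elasticity = 3

Elasticity = (dY/dX) · (X/Y)

dY/dX = 21·e^X
At X = 3: dY/dX = 21·e^3, Y = 21·e^3

Elasticity = (21·e^3) · (3 / (21·e^3)) = 3

Interpretation: for a small percentage change in X, the percentage change in Y is approximately 3.00 times as large.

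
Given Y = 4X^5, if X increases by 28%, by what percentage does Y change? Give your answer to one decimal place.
243.6%

For Y = 4X^5:
If X → X(1 + 0.28)
Then Y → Y · (1 + 0.28)^5
     ≈ Y · 3.4360

Percentage change = ((1 + 0.28)^5 − 1) × 100% ≈ 243.6%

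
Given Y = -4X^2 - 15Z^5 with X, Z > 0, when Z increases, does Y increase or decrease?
Y decreases

Taking the partial derivative:
∂Y/∂Z = -75Z^4

∂Y/∂Z = -75Z^4 < 0 (assuming positive values)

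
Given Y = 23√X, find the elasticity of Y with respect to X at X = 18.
Elasticity = 1/2

Elasticity = (dY/dX) · (X/Y)

dY/dX = 23/(2·√X)
At X = 18: dY/dX = 23·√2/12, Y = 69·√2

Elasticity = (23·√2/12) · (18 / (69·√2)) = 1/2

Interpretation: for a small percentage change in X, the percentage change in Y is approximately 0.50 times as large.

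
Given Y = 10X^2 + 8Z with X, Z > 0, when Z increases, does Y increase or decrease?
Y increases

Taking the partial derivative:
∂Y/∂Z = 8

∂Y/∂Z = 8 > 0 (assuming positive values)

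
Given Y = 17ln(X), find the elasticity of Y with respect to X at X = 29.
Elasticity = 1/ln(29) ≈ 0.2970

Elasticity = (dY/dX) · (X/Y)

dY/dX = 17/X
At X = 29: dY/dX = 17/29, Y = 17·ln(29)

Elasticity = (17/29) · (29 / (17·ln(29))) = 1/ln(29) ≈ 0.2970

Interpretation: for a small percentage change in X, the percentage change in Y is approximately 0.30 times as large.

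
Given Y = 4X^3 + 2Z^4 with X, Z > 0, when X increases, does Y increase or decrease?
Y increases

Taking the partial derivative:
∂Y/∂X = 12X^2

∂Y/∂X = 12X^2 > 0 (assuming positive values)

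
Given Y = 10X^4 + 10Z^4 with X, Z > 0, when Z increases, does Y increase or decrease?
Y increases

Taking the partial derivative:
∂Y/∂Z = 40Z^3

∂Y/∂Z = 40Z^3 > 0 (assuming positive values)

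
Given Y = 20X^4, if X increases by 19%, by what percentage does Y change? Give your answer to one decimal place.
100.5%

For Y = 20X^4:
If X → X(1 + 0.19)
Then Y → Y · (1 + 0.19)^4
     ≈ Y · 2.0053

Percentage change = ((1 + 0.19)^4 − 1) × 100% ≈ 100.5%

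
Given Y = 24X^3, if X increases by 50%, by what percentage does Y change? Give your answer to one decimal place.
237.5%

For Y = 24X^3:
If X → X(1 + 0.5)
Then Y → Y · (1 + 0.5)^3
     = Y · 3.3750

Percentage change = ((1 + 0.5)^3 − 1) × 100% = 237.5%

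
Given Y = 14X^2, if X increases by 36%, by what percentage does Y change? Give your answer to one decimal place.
85.0%

For Y = 14X^2:
If X → X(1 + 0.36)
Then Y → Y · (1 + 0.36)^2
     = Y · 1.8496

Percentage change = ((1 + 0.36)^2 − 1) × 100% ≈ 85.0%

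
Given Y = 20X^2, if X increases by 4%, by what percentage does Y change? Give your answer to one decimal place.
8.2%

For Y = 20X^2:
If X → X(1 + 0.04)
Then Y → Y · (1 + 0.04)^2
     = Y · 1.0816

Percentage change = ((1 + 0.04)^2 − 1) × 100% ≈ 8.2%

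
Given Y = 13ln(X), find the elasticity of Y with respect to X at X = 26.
Elasticity = 1/ln(26) ≈ 0.3069

Elasticity = (dY/dX) · (X/Y)

dY/dX = 13/X
At X = 26: dY/dX = 1/2, Y = 13·ln(26)

Elasticity = (1/2) · (26 / (13·ln(26))) = 1/ln(26) ≈ 0.3069

Interpretation: for a small percentage change in X, the percentage change in Y is approximately 0.31 times as large.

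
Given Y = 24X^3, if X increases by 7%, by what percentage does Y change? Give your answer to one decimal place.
22.5%

For Y = 24X^3:
If X → X(1 + 0.07)
Then Y → Y · (1 + 0.07)^3
     ≈ Y · 1.2250

Percentage change = ((1 + 0.07)^3 − 1) × 100% ≈ 22.5%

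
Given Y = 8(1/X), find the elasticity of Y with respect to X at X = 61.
Elasticity = -1

Elasticity = (dY/dX) · (X/Y)

dY/dX = -8/X²
At X = 61: dY/dX = -8/3721, Y = 8/61

Elasticity = (-8/3721) · (61 / (8/61)) = -1

Interpretation: for a small percentage change in X, the percentage change in Y is approximately -1.00 times as large.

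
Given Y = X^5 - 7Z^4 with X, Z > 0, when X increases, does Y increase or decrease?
Y increases

Taking the partial derivative:
∂Y/∂X = 5X^4

∂Y/∂X = 5X^4 > 0 (assuming positive values)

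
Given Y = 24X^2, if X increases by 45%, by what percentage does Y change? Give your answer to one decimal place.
110.3%

For Y = 24X^2:
If X → X(1 + 0.45)
Then Y → Y · (1 + 0.45)^2
     = Y · 2.1025

Percentage change = ((1 + 0.45)^2 − 1) × 100% ≈ 110.3%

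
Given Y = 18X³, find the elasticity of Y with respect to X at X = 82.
Elasticity = 3

Elasticity = (dY/dX) · (X/Y)

dY/dX = 54·X²
At X = 82: dY/dX = 363096, Y = 9924624

Elasticity = 363096 · (82 / 9924624) = 3

Interpretation: for a small percentage change in X, the percentage change in Y is approximately 3.00 times as large.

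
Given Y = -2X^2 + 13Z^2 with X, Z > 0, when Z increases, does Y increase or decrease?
Y increases

Taking the partial derivative:
∂Y/∂Z = 26Z

∂Y/∂Z = 26Z > 0 (assuming positive values)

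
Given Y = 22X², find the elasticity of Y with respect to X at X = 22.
Elasticity = 2

Elasticity = (dY/dX) · (X/Y)

dY/dX = 44·X
At X = 22: dY/dX = 968, Y = 10648

Elasticity = 968 · (22 / 10648) = 2

Interpretation: for a small percentage change in X, the percentage change in Y is approximately 2.00 times as large.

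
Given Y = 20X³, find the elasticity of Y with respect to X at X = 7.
Elasticity = 3

Elasticity = (dY/dX) · (X/Y)

dY/dX = 60·X²
At X = 7: dY/dX = 2940, Y = 6860

Elasticity = 2940 · (7 / 6860) = 3

Interpretation: for a small percentage change in X, the percentage change in Y is approximately 3.00 times as large.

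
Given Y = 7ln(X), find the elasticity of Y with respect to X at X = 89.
Elasticity = 1/ln(89) ≈ 0.2228

Elasticity = (dY/dX) · (X/Y)

dY/dX = 7/X
At X = 89: dY/dX = 7/89, Y = 7·ln(89)

Elasticity = (7/89) · (89 / (7·ln(89))) = 1/ln(89) ≈ 0.2228

Interpretation: for a small percentage change in X, the percentage change in Y is approximately 0.22 times as large.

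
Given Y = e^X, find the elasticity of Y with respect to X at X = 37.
Elasticity = 37

Elasticity = (dY/dX) · (X/Y)

dY/dX = e^X
At X = 37: dY/dX = e^37, Y = e^37

Elasticity = (e^37) · (37 / (e^37)) = 37

Interpretation: for a small percentage change in X, the percentage change in Y is approximately 37.00 times as large.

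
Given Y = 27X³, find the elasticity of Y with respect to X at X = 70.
Elasticity = 3

Elasticity = (dY/dX) · (X/Y)

dY/dX = 81·X²
At X = 70: dY/dX = 396900, Y = 9261000

Elasticity = 396900 · (70 / 9261000) = 3

Interpretation: for a small percentage change in X, the percentage change in Y is approximately 3.00 times as large.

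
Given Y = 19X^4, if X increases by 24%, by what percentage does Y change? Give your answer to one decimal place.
136.4%

For Y = 19X^4:
If X → X(1 + 0.24)
Then Y → Y · (1 + 0.24)^4
     ≈ Y · 2.3642

Percentage change = ((1 + 0.24)^4 − 1) × 100% ≈ 136.4%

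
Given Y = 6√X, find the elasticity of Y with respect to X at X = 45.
Elasticity = 1/2

Elasticity = (dY/dX) · (X/Y)

dY/dX = 3/√X
At X = 45: dY/dX = √5/5, Y = 18·√5

Elasticity = (√5/5) · (45 / (18·√5)) = 1/2

Interpretation: for a small percentage change in X, the percentage change in Y is approximately 0.50 times as large.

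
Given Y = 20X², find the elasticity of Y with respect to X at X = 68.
Elasticity = 2

Elasticity = (dY/dX) · (X/Y)

dY/dX = 40·X
At X = 68: dY/dX = 2720, Y = 92480

Elasticity = 2720 · (68 / 92480) = 2

Interpretation: for a small percentage change in X, the percentage change in Y is approximately 2.00 times as large.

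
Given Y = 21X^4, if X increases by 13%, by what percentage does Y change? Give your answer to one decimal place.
63.0%

For Y = 21X^4:
If X → X(1 + 0.13)
Then Y → Y · (1 + 0.13)^4
     ≈ Y · 1.6305

Percentage change = ((1 + 0.13)^4 − 1) × 100% ≈ 63.0%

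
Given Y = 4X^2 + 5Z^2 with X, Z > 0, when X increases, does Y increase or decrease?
Y increases

Taking the partial derivative:
∂Y/∂X = 8X

∂Y/∂X = 8X > 0 (assuming positive values)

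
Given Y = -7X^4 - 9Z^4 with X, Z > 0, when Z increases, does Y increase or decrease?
Y decreases

Taking the partial derivative:
∂Y/∂Z = -36Z^3

∂Y/∂Z = -36Z^3 < 0 (assuming positive values)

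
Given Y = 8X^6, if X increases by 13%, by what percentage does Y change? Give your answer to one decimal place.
108.2%

For Y = 8X^6:
If X → X(1 + 0.13)
Then Y → Y · (1 + 0.13)^6
     ≈ Y · 2.0820

Percentage change = ((1 + 0.13)^6 − 1) × 100% ≈ 108.2%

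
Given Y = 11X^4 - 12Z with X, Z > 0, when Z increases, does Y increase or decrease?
Y decreases

Taking the partial derivative:
∂Y/∂Z = -12

∂Y/∂Z = -12 < 0 (assuming positive values)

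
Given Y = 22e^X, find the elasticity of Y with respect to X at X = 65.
Elasticity = 65

Elasticity = (dY/dX) · (X/Y)

dY/dX = 22·e^X
At X = 65: dY/dX = 22·e^65, Y = 22·e^65

Elasticity = (22·e^65) · (65 / (22·e^65)) = 65

Interpretation: for a small percentage change in X, the percentage change in Y is approximately 65.00 times as large.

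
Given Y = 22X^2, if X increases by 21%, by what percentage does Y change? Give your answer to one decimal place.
46.4%

For Y = 22X^2:
If X → X(1 + 0.21)
Then Y → Y · (1 + 0.21)^2
     = Y · 1.4641

Percentage change = ((1 + 0.21)^2 − 1) × 100% ≈ 46.4%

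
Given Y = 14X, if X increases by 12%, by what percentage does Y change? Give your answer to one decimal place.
12.0%

For Y = 14X:
If X → X(1 + 0.12)
Then Y → Y · (1 + 0.12)^1
     = Y · 1.1200

Percentage change = ((1 + 0.12)^1 − 1) × 100% = 12.0%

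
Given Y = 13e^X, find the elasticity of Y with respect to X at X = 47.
Elasticity = 47

Elasticity = (dY/dX) · (X/Y)

dY/dX = 13·e^X
At X = 47: dY/dX = 13·e^47, Y = 13·e^47

Elasticity = (13·e^47) · (47 / (13·e^47)) = 47

Interpretation: for a small percentage change in X, the percentage change in Y is approximately 47.00 times as large.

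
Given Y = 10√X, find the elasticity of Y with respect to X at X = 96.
Elasticity = 1/2

Elasticity = (dY/dX) · (X/Y)

dY/dX = 5/√X
At X = 96: dY/dX = 5·√6/24, Y = 40·√6

Elasticity = (5·√6/24) · (96 / (40·√6)) = 1/2

Interpretation: for a small percentage change in X, the percentage change in Y is approximately 0.50 times as large.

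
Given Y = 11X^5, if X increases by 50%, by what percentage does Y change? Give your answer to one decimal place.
659.4%

For Y = 11X^5:
If X → X(1 + 0.5)
Then Y → Y · (1 + 0.5)^5
     ≈ Y · 7.5938

Percentage change = ((1 + 0.5)^5 − 1) × 100% ≈ 659.4%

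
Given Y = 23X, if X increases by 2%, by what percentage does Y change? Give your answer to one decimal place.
2.0%

For Y = 23X:
If X → X(1 + 0.02)
Then Y → Y · (1 + 0.02)^1
     = Y · 1.0200

Percentage change = ((1 + 0.02)^1 − 1) × 100% = 2.0%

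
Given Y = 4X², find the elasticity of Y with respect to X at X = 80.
Elasticity = 2

Elasticity = (dY/dX) · (X/Y)

dY/dX = 8·X
At X = 80: dY/dX = 640, Y = 25600

Elasticity = 640 · (80 / 25600) = 2

Interpretation: for a small percentage change in X, the percentage change in Y is approximately 2.00 times as large.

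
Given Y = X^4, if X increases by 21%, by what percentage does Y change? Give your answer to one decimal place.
114.4%

For Y = X^4:
If X → X(1 + 0.21)
Then Y → Y · (1 + 0.21)^4
     ≈ Y · 2.1436

Percentage change = ((1 + 0.21)^4 − 1) × 100% ≈ 114.4%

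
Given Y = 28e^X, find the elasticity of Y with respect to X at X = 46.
Elasticity = 46

Elasticity = (dY/dX) · (X/Y)

dY/dX = 28·e^X
At X = 46: dY/dX = 28·e^46, Y = 28·e^46

Elasticity = (28·e^46) · (46 / (28·e^46)) = 46

Interpretation: for a small percentage change in X, the percentage change in Y is approximately 46.00 times as large.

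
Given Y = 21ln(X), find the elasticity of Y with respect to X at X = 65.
Elasticity = 1/ln(65) ≈ 0.2396

Elasticity = (dY/dX) · (X/Y)

dY/dX = 21/X
At X = 65: dY/dX = 21/65, Y = 21·ln(65)

Elasticity = (21/65) · (65 / (21·ln(65))) = 1/ln(65) ≈ 0.2396

Interpretation: for a small percentage change in X, the percentage change in Y is approximately 0.24 times as large.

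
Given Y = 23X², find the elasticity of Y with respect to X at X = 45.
Elasticity = 2

Elasticity = (dY/dX) · (X/Y)

dY/dX = 46·X
At X = 45: dY/dX = 2070, Y = 46575

Elasticity = 2070 · (45 / 46575) = 2

Interpretation: for a small percentage change in X, the percentage change in Y is approximately 2.00 times as large.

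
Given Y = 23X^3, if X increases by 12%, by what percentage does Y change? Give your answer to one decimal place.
40.5%

For Y = 23X^3:
If X → X(1 + 0.12)
Then Y → Y · (1 + 0.12)^3
     ≈ Y · 1.4049

Percentage change = ((1 + 0.12)^3 − 1) × 100% ≈ 40.5%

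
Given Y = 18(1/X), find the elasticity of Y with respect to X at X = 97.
Elasticity = -1

Elasticity = (dY/dX) · (X/Y)

dY/dX = -18/X²
At X = 97: dY/dX = -18/9409, Y = 18/97

Elasticity = (-18/9409) · (97 / (18/97)) = -1

Interpretation: for a small percentage change in X, the percentage change in Y is approximately -1.00 times as large.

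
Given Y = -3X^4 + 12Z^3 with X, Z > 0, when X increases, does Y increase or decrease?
Y decreases

Taking the partial derivative:
∂Y/∂X = -12X^3

∂Y/∂X = -12X^3 < 0 (assuming positive values)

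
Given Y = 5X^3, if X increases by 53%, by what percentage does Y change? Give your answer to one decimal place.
258.2%

For Y = 5X^3:
If X → X(1 + 0.53)
Then Y → Y · (1 + 0.53)^3
     ≈ Y · 3.5816

Percentage change = ((1 + 0.53)^3 − 1) × 100% ≈ 258.2%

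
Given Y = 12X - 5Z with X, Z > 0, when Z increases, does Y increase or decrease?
Y decreases

Taking the partial derivative:
∂Y/∂Z = -5

∂Y/∂Z = -5 < 0 (assuming positive values)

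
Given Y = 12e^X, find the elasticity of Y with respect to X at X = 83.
Elasticity = 83

Elasticity = (dY/dX) · (X/Y)

dY/dX = 12·e^X
At X = 83: dY/dX = 12·e^83, Y = 12·e^83

Elasticity = (12·e^83) · (83 / (12·e^83)) = 83

Interpretation: for a small percentage change in X, the percentage change in Y is approximately 83.00 times as large.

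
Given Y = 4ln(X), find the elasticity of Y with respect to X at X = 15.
Elasticity = 1/ln(15) ≈ 0.3693

Elasticity = (dY/dX) · (X/Y)

dY/dX = 4/X
At X = 15: dY/dX = 4/15, Y = 4·ln(15)

Elasticity = (4/15) · (15 / (4·ln(15))) = 1/ln(15) ≈ 0.3693

Interpretation: for a small percentage change in X, the percentage change in Y is approximately 0.37 times as large.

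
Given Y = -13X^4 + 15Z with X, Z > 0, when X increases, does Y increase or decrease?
Y decreases

Taking the partial derivative:
∂Y/∂X = -52X^3

∂Y/∂X = -52X^3 < 0 (assuming positive values)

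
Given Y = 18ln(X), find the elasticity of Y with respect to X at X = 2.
Elasticity = 1/ln(2) ≈ 1.4427

Elasticity = (dY/dX) · (X/Y)

dY/dX = 18/X
At X = 2: dY/dX = 9, Y = 18·ln(2)

Elasticity = 9 · (2 / (18·ln(2))) = 1/ln(2) ≈ 1.4427

Interpretation: for a small percentage change in X, the percentage change in Y is approximately 1.44 times as large.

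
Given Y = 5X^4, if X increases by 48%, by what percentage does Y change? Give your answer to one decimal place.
379.8%

For Y = 5X^4:
If X → X(1 + 0.48)
Then Y → Y · (1 + 0.48)^4
     ≈ Y · 4.7979

Percentage change = ((1 + 0.48)^4 − 1) × 100% ≈ 379.8%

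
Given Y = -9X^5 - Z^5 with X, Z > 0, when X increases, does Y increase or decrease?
Y decreases

Taking the partial derivative:
∂Y/∂X = -45X^4

∂Y/∂X = -45X^4 < 0 (assuming positive values)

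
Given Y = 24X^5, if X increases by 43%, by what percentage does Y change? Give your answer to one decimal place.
498.0%

For Y = 24X^5:
If X → X(1 + 0.43)
Then Y → Y · (1 + 0.43)^5
     ≈ Y · 5.9797

Percentage change = ((1 + 0.43)^5 − 1) × 100% ≈ 498.0%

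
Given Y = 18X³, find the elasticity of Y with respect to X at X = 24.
Elasticity = 3

Elasticity = (dY/dX) · (X/Y)

dY/dX = 54·X²
At X = 24: dY/dX = 31104, Y = 248832

Elasticity = 31104 · (24 / 248832) = 3

Interpretation: for a small percentage change in X, the percentage change in Y is approximately 3.00 times as large.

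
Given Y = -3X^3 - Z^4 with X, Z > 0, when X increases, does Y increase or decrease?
Y decreases

Taking the partial derivative:
∂Y/∂X = -9X^2

∂Y/∂X = -9X^2 < 0 (assuming positive values)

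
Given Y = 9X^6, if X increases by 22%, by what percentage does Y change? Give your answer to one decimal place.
229.7%

For Y = 9X^6:
If X → X(1 + 0.22)
Then Y → Y · (1 + 0.22)^6
     ≈ Y · 3.2973

Percentage change = ((1 + 0.22)^6 − 1) × 100% ≈ 229.7%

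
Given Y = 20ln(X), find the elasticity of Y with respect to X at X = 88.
Elasticity = 1/ln(88) ≈ 0.2233

Elasticity = (dY/dX) · (X/Y)

dY/dX = 20/X
At X = 88: dY/dX = 5/22, Y = 20·ln(88)

Elasticity = (5/22) · (88 / (20·ln(88))) = 1/ln(88) ≈ 0.2233

Interpretation: for a small percentage change in X, the percentage change in Y is approximately 0.22 times as large.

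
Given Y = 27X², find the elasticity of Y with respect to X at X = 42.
Elasticity = 2

Elasticity = (dY/dX) · (X/Y)

dY/dX = 54·X
At X = 42: dY/dX = 2268, Y = 47628

Elasticity = 2268 · (42 / 47628) = 2

Interpretation: for a small percentage change in X, the percentage change in Y is approximately 2.00 times as large.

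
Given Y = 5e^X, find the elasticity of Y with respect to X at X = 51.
Elasticity = 51

Elasticity = (dY/dX) · (X/Y)

dY/dX = 5·e^X
At X = 51: dY/dX = 5·e^51, Y = 5·e^51

Elasticity = (5·e^51) · (51 / (5·e^51)) = 51

Interpretation: for a small percentage change in X, the percentage change in Y is approximately 51.00 times as large.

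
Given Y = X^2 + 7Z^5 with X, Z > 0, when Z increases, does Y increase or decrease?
Y increases

Taking the partial derivative:
∂Y/∂Z = 35Z^4

∂Y/∂Z = 35Z^4 > 0 (assuming positive values)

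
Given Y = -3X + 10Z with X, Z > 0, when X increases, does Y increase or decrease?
Y decreases

Taking the partial derivative:
∂Y/∂X = -3

∂Y/∂X = -3 < 0 (assuming positive values)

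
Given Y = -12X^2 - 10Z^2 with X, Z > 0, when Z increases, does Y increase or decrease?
Y decreases

Taking the partial derivative:
∂Y/∂Z = -20Z

∂Y/∂Z = -20Z < 0 (assuming positive values)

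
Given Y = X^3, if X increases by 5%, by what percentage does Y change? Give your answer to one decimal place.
15.8%

For Y = X^3:
If X → X(1 + 0.05)
Then Y → Y · (1 + 0.05)^3
     ≈ Y · 1.1576

Percentage change = ((1 + 0.05)^3 − 1) × 100% ≈ 15.8%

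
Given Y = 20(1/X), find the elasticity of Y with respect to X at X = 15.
Elasticity = -1

Elasticity = (dY/dX) · (X/Y)

dY/dX = -20/X²
At X = 15: dY/dX = -4/45, Y = 4/3

Elasticity = (-4/45) · (15 / (4/3)) = -1

Interpretation: for a small percentage change in X, the percentage change in Y is approximately -1.00 times as large.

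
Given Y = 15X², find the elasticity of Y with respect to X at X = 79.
Elasticity = 2

Elasticity = (dY/dX) · (X/Y)

dY/dX = 30·X
At X = 79: dY/dX = 2370, Y = 93615

Elasticity = 2370 · (79 / 93615) = 2

Interpretation: for a small percentage change in X, the percentage change in Y is approximately 2.00 times as large.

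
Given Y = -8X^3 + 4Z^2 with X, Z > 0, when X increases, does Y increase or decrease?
Y decreases

Taking the partial derivative:
∂Y/∂X = -24X^2

∂Y/∂X = -24X^2 < 0 (assuming positive values)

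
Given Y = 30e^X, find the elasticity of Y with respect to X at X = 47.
Elasticity = 47

Elasticity = (dY/dX) · (X/Y)

dY/dX = 30·e^X
At X = 47: dY/dX = 30·e^47, Y = 30·e^47

Elasticity = (30·e^47) · (47 / (30·e^47)) = 47

Interpretation: for a small percentage change in X, the percentage change in Y is approximately 47.00 times as large.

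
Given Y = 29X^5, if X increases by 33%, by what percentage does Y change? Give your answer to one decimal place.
316.2%

For Y = 29X^5:
If X → X(1 + 0.33)
Then Y → Y · (1 + 0.33)^5
     ≈ Y · 4.1616

Percentage change = ((1 + 0.33)^5 − 1) × 100% ≈ 316.2%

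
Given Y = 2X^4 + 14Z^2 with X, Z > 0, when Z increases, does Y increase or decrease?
Y increases

Taking the partial derivative:
∂Y/∂Z = 28Z

∂Y/∂Z = 28Z > 0 (assuming positive values)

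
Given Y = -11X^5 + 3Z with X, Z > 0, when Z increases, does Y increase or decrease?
Y increases

Taking the partial derivative:
∂Y/∂Z = 3

∂Y/∂Z = 3 > 0 (assuming positive values)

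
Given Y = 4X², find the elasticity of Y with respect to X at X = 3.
Elasticity = 2

Elasticity = (dY/dX) · (X/Y)

dY/dX = 8·X
At X = 3: dY/dX = 24, Y = 36

Elasticity = 24 · (3 / 36) = 2

Interpretation: for a small percentage change in X, the percentage change in Y is approximately 2.00 times as large.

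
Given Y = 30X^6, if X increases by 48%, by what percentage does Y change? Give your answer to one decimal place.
950.9%

For Y = 30X^6:
If X → X(1 + 0.48)
Then Y → Y · (1 + 0.48)^6
     ≈ Y · 10.5092

Percentage change = ((1 + 0.48)^6 − 1) × 100% ≈ 950.9%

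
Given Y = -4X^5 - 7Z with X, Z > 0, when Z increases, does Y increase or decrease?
Y decreases

Taking the partial derivative:
∂Y/∂Z = -7

∂Y/∂Z = -7 < 0 (assuming positive values)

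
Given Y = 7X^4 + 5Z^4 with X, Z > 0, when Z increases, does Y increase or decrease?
Y increases

Taking the partial derivative:
∂Y/∂Z = 20Z^3

∂Y/∂Z = 20Z^3 > 0 (assuming positive values)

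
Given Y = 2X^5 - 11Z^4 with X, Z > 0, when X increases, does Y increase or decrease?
Y increases

Taking the partial derivative:
∂Y/∂X = 10X^4

∂Y/∂X = 10X^4 > 0 (assuming positive values)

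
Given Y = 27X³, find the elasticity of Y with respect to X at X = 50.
Elasticity = 3

Elasticity = (dY/dX) · (X/Y)

dY/dX = 81·X²
At X = 50: dY/dX = 202500, Y = 3375000

Elasticity = 202500 · (50 / 3375000) = 3

Interpretation: for a small percentage change in X, the percentage change in Y is approximately 3.00 times as large.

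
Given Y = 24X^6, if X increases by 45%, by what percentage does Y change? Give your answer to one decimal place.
829.4%

For Y = 24X^6:
If X → X(1 + 0.45)
Then Y → Y · (1 + 0.45)^6
     ≈ Y · 9.2941

Percentage change = ((1 + 0.45)^6 − 1) × 100% ≈ 829.4%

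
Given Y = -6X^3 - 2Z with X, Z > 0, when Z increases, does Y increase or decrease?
Y decreases

Taking the partial derivative:
∂Y/∂Z = -2

∂Y/∂Z = -2 < 0 (assuming positive values)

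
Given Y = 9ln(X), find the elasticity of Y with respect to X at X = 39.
Elasticity = 1/ln(39) ≈ 0.2730

Elasticity = (dY/dX) · (X/Y)

dY/dX = 9/X
At X = 39: dY/dX = 3/13, Y = 9·ln(39)

Elasticity = (3/13) · (39 / (9·ln(39))) = 1/ln(39) ≈ 0.2730

Interpretation: for a small percentage change in X, the percentage change in Y is approximately 0.27 times as large.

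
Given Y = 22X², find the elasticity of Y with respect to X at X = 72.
Elasticity = 2

Elasticity = (dY/dX) · (X/Y)

dY/dX = 44·X
At X = 72: dY/dX = 3168, Y = 114048

Elasticity = 3168 · (72 / 114048) = 2

Interpretation: for a small percentage change in X, the percentage change in Y is approximately 2.00 times as large.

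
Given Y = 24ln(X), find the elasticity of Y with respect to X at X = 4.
Elasticity = 1/ln(4) ≈ 0.7213

Elasticity = (dY/dX) · (X/Y)

dY/dX = 24/X
At X = 4: dY/dX = 6, Y = 24·ln(4)

Elasticity = 6 · (4 / (24·ln(4))) = 1/ln(4) ≈ 0.7213

Interpretation: for a small percentage change in X, the percentage change in Y is approximately 0.72 times as large.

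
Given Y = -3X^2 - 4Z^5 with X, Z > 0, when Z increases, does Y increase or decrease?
Y decreases

Taking the partial derivative:
∂Y/∂Z = -20Z^4

∂Y/∂Z = -20Z^4 < 0 (assuming positive values)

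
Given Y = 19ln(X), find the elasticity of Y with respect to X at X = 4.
Elasticity = 1/ln(4) ≈ 0.7213

Elasticity = (dY/dX) · (X/Y)

dY/dX = 19/X
At X = 4: dY/dX = 19/4, Y = 19·ln(4)

Elasticity = (19/4) · (4 / (19·ln(4))) = 1/ln(4) ≈ 0.7213

Interpretation: for a small percentage change in X, the percentage change in Y is approximately 0.72 times as large.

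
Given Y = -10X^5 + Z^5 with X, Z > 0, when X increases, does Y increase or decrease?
Y decreases

Taking the partial derivative:
∂Y/∂X = -50X^4

∂Y/∂X = -50X^4 < 0 (assuming positive values)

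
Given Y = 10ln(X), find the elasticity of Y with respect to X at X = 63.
Elasticity = 1/ln(63) ≈ 0.2414

Elasticity = (dY/dX) · (X/Y)

dY/dX = 10/X
At X = 63: dY/dX = 10/63, Y = 10·ln(63)

Elasticity = (10/63) · (63 / (10·ln(63))) = 1/ln(63) ≈ 0.2414

Interpretation: for a small percentage change in X, the percentage change in Y is approximately 0.24 times as large.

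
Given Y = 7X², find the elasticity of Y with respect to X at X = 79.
Elasticity = 2

Elasticity = (dY/dX) · (X/Y)

dY/dX = 14·X
At X = 79: dY/dX = 1106, Y = 43687

Elasticity = 1106 · (79 / 43687) = 2

Interpretation: for a small percentage change in X, the percentage change in Y is approximately 2.00 times as large.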